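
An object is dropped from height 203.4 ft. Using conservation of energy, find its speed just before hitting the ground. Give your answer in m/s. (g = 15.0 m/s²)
mgh = ½mv² → v = √(2gh) = √(2×15.0×62) = 43.13 m/s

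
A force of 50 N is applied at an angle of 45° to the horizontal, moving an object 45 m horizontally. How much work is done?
W = Fd cosθ = 50×45×cos(45°) = 1591.0 J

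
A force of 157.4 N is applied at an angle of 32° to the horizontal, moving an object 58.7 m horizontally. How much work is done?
W = Fd cosθ = 157.4×58.7×cos(32°) = 7835.4 J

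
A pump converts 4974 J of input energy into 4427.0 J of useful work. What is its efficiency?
η = W_out/W_in = 4427.0/4974 = 0.89 = 89.0%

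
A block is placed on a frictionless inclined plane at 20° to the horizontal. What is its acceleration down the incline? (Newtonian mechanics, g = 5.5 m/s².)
a = g sin(θ) = 5.5 × sin(20°) = 5.5 × 0.342 = 1.88 m/s²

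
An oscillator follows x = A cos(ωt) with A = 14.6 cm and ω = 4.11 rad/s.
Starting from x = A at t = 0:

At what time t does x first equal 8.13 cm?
cos(ωt) = x/A = 8.13/14.6 = 0.5568
ωt = arccos(0.5568) = 0.9802 rad
t = 0.9802/4.11 = 0.2385 s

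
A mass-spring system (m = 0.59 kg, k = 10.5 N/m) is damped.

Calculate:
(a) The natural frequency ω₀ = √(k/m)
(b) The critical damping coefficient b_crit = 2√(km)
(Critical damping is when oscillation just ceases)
ω₀ = √(k/m) = √(10.5/0.59) = 4.219 rad/s
b_crit = 2√(km) = 2√(10.5×0.59) = 4.978 kg/s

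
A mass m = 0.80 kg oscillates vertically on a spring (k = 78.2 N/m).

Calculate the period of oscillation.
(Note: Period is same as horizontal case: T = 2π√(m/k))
T = 2π√(m/k) = 2π√(0.8/78.2) = 0.6355 s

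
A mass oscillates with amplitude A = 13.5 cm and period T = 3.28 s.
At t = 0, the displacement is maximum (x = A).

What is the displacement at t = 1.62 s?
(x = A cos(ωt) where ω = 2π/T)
ω = 2π/T = 2π/3.28 = 1.916 rad/s
x = A cos(ωt) = 13.5×cos(1.916×1.62) = -13.49 cm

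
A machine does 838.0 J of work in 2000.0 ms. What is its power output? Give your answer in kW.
P = W/t = 838 J / 2 s = 419 W = 0.419 kW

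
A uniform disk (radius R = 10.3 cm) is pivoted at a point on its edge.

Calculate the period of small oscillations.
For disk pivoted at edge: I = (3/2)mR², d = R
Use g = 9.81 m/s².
I/m = (3/2)R² = 0.01591 m²; d = R = 0.103 m
T = 2π√((3/2)R²/(gR)) = 2π√(3R/(2g)) = 0.7885 s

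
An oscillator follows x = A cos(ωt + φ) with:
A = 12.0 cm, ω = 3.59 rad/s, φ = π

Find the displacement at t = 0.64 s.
x = A cos(ωt + φ) = 12.0×cos(3.59×0.64 + π) = 7.974 cm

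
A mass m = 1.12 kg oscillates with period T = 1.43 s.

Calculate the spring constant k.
T = 2π√(m/k) → k = m(2π/T)² = 1.12×(2π/1.43)² = 21.62 N/m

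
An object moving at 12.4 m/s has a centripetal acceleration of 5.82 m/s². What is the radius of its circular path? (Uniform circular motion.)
r = v²/a_c = 12.4²/5.82 = 26.42 m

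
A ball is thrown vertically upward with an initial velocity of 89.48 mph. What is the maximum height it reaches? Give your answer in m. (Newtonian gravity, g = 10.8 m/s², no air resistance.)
h_max = v₀²/(2g) (with unit conversion) = 74.08 m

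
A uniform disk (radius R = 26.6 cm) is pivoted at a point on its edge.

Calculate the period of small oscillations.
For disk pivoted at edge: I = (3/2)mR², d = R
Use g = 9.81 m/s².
I/m = (3/2)R² = 0.1061 m²; d = R = 0.266 m
T = 2π√((3/2)R²/(gR)) = 2π√(3R/(2g)) = 1.267 s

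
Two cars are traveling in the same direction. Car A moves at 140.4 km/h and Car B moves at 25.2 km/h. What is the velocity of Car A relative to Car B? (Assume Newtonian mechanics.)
v_rel = v_A - v_B = 140.4 - 25.2 = 115.2 km/h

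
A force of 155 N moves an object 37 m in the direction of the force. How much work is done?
W = Fd = 155×37 = 5735.0 J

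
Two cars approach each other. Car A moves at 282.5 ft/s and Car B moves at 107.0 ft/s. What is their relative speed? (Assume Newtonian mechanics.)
v_rel = v_A + v_B = 282.5 + 107.0 = 389.5 ft/s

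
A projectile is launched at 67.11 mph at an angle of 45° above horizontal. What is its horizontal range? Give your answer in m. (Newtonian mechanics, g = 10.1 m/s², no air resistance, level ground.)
R = v₀² sin(2θ) / g (with unit conversion) = 89.11 m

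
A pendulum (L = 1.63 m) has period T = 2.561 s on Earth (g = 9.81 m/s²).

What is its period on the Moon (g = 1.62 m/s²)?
T = 2π√(L/g), so T_moon/T_earth = √(g_earth/g_moon)
T_moon = 2π√(1.63/1.62) = 6.303 s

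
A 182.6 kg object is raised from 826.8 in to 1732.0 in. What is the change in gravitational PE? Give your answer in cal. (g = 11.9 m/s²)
ΔPE = mg(h₂ − h₁) = 182.6 kg × 11.9 m/s² × (43.99 − 21) m = 4.996e+04 J = 11940.0 cal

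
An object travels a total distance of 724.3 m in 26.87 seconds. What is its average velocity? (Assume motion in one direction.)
v_avg = Δd / Δt = 724.3 / 26.87 = 26.96 m/s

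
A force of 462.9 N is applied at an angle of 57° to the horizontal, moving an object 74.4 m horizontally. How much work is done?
W = Fd cosθ = 462.9×74.4×cos(57°) = 18757.0 J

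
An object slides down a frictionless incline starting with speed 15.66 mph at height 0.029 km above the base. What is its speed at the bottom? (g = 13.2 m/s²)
½mv₀² + mgh = ½mv² → v = √(v₀² + 2gh) = √(7.001² + 2×13.2×29) = 28.54 m/s = 63.85 mph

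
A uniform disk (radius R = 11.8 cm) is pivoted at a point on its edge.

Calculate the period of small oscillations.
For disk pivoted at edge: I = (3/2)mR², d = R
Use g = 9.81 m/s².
I/m = (3/2)R² = 0.02089 m²; d = R = 0.118 m
T = 2π√((3/2)R²/(gR)) = 2π√(3R/(2g)) = 0.844 s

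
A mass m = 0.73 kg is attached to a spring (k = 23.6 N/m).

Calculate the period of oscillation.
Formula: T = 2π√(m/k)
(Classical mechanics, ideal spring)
T = 2π√(m/k) = 2π√(0.73/23.6) = 1.105 s; f = 1/T = 0.9049 Hz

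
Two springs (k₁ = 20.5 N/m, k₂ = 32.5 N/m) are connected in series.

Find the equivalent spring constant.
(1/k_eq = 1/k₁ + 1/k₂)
1/k_eq = 1/20.5 + 1/32.5 = 0.07955; k_eq = 12.57 N/m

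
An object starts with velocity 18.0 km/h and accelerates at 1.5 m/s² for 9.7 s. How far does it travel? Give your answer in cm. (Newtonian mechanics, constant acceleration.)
d = v₀t + ½at² (with unit conversion) = 11910.0 cm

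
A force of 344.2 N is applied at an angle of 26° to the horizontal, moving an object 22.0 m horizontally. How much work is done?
W = Fd cosθ = 344.2×22.0×cos(26°) = 6806.0 J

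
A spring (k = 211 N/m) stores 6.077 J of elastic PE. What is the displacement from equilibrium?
PE = ½kx² → x = √(2PE/k) = √(2×6.077/211) = 0.24 m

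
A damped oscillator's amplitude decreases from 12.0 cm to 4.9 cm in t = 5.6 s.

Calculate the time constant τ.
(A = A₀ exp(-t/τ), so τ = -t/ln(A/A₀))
A/A₀ = 4.9/12.0 = 0.4083; ln(A/A₀) = -0.8957
τ = −t/ln(A/A₀) = −5.6/-0.8957 = 6.252 s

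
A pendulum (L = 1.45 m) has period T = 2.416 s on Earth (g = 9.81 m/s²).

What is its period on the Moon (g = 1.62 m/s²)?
T = 2π√(L/g), so T_moon/T_earth = √(g_earth/g_moon)
T_moon = 2π√(1.45/1.62) = 5.944 s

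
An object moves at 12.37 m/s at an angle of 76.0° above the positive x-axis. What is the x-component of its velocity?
vₓ = v cos(θ) = 12.37 × cos(76.0°) = 2.99 m/s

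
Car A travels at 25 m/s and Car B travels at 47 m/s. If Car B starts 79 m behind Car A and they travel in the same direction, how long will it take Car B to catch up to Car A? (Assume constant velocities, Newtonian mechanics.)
Relative speed: v_rel = 47 - 25 = 22 m/s
Time to catch: t = d₀/v_rel = 79/22 = 3.59 s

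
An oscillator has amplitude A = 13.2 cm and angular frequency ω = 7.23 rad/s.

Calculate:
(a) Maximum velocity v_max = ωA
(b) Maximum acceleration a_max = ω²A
v_max = ωA = 7.23×0.132 = 0.9544 m/s
a_max = ω²A = 7.23²×0.132 = 6.9 m/s²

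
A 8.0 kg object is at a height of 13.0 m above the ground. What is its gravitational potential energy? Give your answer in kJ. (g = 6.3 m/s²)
PE = mgh = 8 kg × 6.3 m/s² × 13 m = 655.2 J = 0.6552 kJ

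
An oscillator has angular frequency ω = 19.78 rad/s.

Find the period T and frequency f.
T = 2π/ω = 2π/19.78 = 0.3177 s; f = ω/2π = 3.148 Hz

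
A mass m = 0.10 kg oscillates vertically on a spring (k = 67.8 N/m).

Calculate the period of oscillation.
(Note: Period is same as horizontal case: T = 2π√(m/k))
T = 2π√(m/k) = 2π√(0.1/67.8) = 0.2413 s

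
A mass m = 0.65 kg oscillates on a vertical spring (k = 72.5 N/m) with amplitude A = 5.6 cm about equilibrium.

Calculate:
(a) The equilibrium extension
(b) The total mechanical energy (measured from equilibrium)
x_eq = mg/k = 0.65×9.81/72.5 = 0.08795 m = 8.795 cm
E = ½kA² = ½×72.5×(0.056)² = 0.1137 J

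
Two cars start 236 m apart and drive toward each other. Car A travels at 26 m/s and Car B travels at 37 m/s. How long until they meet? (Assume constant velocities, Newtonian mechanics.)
Combined speed: v_combined = 26 + 37 = 63 m/s
Time to meet: t = d/63 = 236/63 = 3.75 s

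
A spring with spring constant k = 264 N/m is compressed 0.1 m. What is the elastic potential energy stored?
PE = ½kx² = ½×264×0.1² = 1.32 J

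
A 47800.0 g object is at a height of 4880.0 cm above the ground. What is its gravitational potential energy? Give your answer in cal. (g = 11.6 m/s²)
PE = mgh = 47.8 kg × 11.6 m/s² × 48.8 m = 2.706e+04 J = 6467.0 cal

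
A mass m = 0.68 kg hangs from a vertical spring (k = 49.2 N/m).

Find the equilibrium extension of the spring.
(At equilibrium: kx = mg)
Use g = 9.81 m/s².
x_eq = mg/k = 0.68×9.81/49.2 = 0.1356 m = 13.56 cm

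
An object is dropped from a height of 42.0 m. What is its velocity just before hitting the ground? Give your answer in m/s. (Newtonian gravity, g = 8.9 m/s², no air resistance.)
v = √(2gh) = 27.34 m/s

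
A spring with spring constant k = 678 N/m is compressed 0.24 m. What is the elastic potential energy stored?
PE = ½kx² = ½×678×0.24² = 19.53 J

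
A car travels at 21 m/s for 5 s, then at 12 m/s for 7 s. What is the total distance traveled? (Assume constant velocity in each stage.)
d₁ = v₁t₁ = 21 × 5 = 105 m
d₂ = v₂t₂ = 12 × 7 = 84 m
d_total = 105 + 84 = 189 m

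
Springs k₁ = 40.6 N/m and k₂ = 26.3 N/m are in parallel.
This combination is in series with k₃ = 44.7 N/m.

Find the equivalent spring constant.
k₁₂ = k₁ + k₂ = 66.9 N/m (parallel)
1/k_eq = 1/k₁₂ + 1/k₃ → k_eq = 26.8 N/m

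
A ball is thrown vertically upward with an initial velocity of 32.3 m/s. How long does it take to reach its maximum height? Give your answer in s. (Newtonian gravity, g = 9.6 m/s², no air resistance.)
t_up = v₀/g = 3.365 s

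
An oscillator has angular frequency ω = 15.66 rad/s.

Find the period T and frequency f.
T = 2π/ω = 2π/15.66 = 0.4012 s; f = ω/2π = 2.492 Hz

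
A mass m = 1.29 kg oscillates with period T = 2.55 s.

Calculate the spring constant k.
T = 2π√(m/k) → k = m(2π/T)² = 1.29×(2π/2.55)² = 7.832 N/m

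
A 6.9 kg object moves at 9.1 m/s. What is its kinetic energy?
KE = ½mv² = ½×6.9×9.1² = 285.6945 J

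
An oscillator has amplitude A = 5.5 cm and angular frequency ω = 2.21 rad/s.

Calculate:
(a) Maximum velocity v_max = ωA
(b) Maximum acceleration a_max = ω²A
v_max = ωA = 2.21×0.055 = 0.1215 m/s
a_max = ω²A = 2.21²×0.055 = 0.2686 m/s²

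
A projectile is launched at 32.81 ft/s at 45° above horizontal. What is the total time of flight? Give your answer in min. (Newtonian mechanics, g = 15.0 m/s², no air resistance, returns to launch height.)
T = 2v₀sin(θ)/g (with unit conversion) = 0.01571 min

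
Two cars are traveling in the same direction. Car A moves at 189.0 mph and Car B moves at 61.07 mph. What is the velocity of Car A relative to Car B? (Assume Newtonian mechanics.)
v_rel = v_A - v_B = 189.0 - 61.07 = 127.9 mph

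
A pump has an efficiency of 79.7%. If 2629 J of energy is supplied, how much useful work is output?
W_out = η × W_in = 0.797 × 2629 = 2095.3 J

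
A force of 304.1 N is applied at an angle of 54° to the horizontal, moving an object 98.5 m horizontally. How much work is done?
W = Fd cosθ = 304.1×98.5×cos(54°) = 17606.0 J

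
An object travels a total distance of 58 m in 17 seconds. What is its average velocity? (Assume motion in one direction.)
v_avg = Δd / Δt = 58 / 17 = 3.41 m/s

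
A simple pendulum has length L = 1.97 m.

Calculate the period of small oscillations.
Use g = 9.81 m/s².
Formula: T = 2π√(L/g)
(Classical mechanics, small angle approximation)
T = 2π√(L/g) = 2π√(1.97/9.81) = 2.816 s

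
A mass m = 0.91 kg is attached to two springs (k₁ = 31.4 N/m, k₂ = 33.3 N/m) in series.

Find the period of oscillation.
k_eq = k₁k₂/(k₁+k₂) = 16.16 N/m
T = 2π√(m/k_eq) = 2π√(0.91/16.16) = 1.491 s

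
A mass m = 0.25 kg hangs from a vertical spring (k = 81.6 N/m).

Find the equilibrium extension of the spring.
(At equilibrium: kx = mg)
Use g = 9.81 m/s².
x_eq = mg/k = 0.25×9.81/81.6 = 0.03006 m = 3.006 cm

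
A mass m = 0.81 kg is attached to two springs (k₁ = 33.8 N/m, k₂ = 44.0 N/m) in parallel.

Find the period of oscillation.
k_eq = k₁+k₂ = 77.8 N/m
T = 2π√(m/k_eq) = 2π√(0.81/77.8) = 0.6411 s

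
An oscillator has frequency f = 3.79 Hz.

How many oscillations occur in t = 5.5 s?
n = f×t = 3.79×5.5 = 20.84 oscillations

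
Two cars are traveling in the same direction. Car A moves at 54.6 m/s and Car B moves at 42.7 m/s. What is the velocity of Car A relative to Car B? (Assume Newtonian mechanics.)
v_rel = v_A - v_B = 54.6 - 42.7 = 11.9 m/s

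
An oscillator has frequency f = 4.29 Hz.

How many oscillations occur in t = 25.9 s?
n = f×t = 4.29×25.9 = 111.1 oscillations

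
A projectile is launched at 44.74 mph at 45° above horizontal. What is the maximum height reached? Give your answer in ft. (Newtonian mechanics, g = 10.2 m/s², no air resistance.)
H = v₀²sin²(θ)/(2g) (with unit conversion) = 32.17 ft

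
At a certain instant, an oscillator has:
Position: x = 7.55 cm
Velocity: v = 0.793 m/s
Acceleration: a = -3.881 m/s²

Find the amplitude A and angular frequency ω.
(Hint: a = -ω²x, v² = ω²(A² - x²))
a = −ω²x → ω = √(|a|/x) = √(3.881/0.0755) = 7.17 rad/s
v² = ω²(A² − x²) → A = √(x² + v²/ω²) = √(0.0755² + 0.793²/7.17²) = 0.1339 m = 13.39 cm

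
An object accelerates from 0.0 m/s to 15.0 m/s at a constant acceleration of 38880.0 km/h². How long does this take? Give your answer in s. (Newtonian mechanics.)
t = (v - v₀)/a (with unit conversion) = 5.0 s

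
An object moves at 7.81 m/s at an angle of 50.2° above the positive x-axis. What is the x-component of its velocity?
vₓ = v cos(θ) = 7.81 × cos(50.2°) = 5.0 m/s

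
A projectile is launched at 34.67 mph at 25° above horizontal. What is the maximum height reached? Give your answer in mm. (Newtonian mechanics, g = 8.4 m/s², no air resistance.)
H = v₀²sin²(θ)/(2g) (with unit conversion) = 2554.0 mm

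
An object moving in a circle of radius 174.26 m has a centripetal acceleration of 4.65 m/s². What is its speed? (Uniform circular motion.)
v = √(a_c × r) = √(4.65 × 174.26) = 28.47 m/s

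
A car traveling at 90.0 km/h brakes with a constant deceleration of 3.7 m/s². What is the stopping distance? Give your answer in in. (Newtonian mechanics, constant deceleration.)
d = v₀² / (2a) (with unit conversion) = 3325.0 in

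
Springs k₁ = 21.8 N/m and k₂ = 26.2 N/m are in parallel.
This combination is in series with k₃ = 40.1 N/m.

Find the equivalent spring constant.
k₁₂ = k₁ + k₂ = 48 N/m (parallel)
1/k_eq = 1/k₁₂ + 1/k₃ → k_eq = 21.85 N/m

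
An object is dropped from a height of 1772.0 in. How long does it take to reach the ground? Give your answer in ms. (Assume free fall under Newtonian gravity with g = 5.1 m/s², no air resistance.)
t = √(2h/g) (with unit conversion) = 4201.0 ms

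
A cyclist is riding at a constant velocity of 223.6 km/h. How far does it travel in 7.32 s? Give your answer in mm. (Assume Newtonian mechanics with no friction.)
d = vt (with unit conversion) = 454700.0 mm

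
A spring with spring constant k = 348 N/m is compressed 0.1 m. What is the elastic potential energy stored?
PE = ½kx² = ½×348×0.1² = 1.74 J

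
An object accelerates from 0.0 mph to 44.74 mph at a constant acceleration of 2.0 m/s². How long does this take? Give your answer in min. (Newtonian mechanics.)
t = (v - v₀)/a (with unit conversion) = 0.1667 min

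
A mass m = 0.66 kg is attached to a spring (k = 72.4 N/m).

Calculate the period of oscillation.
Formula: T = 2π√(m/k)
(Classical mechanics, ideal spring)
T = 2π√(m/k) = 2π√(0.66/72.4) = 0.5999 s; f = 1/T = 1.667 Hz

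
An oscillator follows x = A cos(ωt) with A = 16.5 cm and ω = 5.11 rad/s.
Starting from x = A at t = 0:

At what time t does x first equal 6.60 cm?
cos(ωt) = x/A = 6.6/16.5 = 0.4
ωt = arccos(0.4) = 1.159 rad
t = 1.159/5.11 = 0.2269 s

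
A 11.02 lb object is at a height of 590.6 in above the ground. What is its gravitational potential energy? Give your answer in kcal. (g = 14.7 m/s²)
PE = mgh = 4.999 kg × 14.7 m/s² × 15 m = 1102 J = 0.2635 kcal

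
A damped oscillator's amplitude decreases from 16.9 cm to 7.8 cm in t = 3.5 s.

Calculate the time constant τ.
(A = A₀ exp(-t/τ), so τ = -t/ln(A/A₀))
A/A₀ = 7.8/16.9 = 0.4615; ln(A/A₀) = -0.7732
τ = −t/ln(A/A₀) = −3.5/-0.7732 = 4.527 s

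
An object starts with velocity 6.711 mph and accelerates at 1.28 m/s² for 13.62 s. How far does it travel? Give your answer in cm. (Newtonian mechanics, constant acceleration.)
d = v₀t + ½at² (with unit conversion) = 15960.0 cm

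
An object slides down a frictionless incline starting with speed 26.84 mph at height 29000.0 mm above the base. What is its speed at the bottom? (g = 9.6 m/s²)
½mv₀² + mgh = ½mv² → v = √(v₀² + 2gh) = √(12² + 2×9.6×29) = 26.47 m/s = 59.22 mph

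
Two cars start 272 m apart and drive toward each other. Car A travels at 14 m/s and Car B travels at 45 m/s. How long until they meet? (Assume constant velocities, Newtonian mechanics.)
Combined speed: v_combined = 14 + 45 = 59 m/s
Time to meet: t = d/59 = 272/59 = 4.61 s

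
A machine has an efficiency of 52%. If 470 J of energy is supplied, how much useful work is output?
W_out = η × W_in = 0.52 × 470 = 244.4 J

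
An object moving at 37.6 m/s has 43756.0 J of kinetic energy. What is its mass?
KE = ½mv² → m = 2KE/v² = 2×43756.0/37.6² = 61.9 kg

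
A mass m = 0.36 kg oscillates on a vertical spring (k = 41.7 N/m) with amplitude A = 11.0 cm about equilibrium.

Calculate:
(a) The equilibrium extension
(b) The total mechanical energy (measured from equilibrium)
x_eq = mg/k = 0.36×9.81/41.7 = 0.08469 m = 8.469 cm
E = ½kA² = ½×41.7×(0.11)² = 0.2523 J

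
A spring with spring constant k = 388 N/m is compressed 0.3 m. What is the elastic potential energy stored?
PE = ½kx² = ½×388×0.3² = 17.46 J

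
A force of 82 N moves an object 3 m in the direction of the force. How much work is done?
W = Fd = 82×3 = 246.0 J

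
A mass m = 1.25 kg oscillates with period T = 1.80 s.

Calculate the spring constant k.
T = 2π√(m/k) → k = m(2π/T)² = 1.25×(2π/1.8)² = 15.23 N/m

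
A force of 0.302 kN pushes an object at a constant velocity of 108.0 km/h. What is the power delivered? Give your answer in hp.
P = Fv = 302 N × 30 m/s = 9060 W = 12.15 hp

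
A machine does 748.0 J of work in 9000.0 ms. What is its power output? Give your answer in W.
P = W/t = 748 J / 9 s = 83.11 W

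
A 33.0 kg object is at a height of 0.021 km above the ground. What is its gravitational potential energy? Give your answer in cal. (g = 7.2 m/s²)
PE = mgh = 33 kg × 7.2 m/s² × 21 m = 4990 J = 1193.0 cal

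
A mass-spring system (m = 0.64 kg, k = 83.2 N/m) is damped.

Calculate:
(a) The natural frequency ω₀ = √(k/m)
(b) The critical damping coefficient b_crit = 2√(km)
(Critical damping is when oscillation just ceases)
ω₀ = √(k/m) = √(83.2/0.64) = 11.4 rad/s
b_crit = 2√(km) = 2√(83.2×0.64) = 14.59 kg/s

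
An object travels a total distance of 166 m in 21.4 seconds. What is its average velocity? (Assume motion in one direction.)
v_avg = Δd / Δt = 166 / 21.4 = 7.76 m/s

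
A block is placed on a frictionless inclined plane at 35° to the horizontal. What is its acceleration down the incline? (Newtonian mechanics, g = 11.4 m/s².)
a = g sin(θ) = 11.4 × sin(35°) = 11.4 × 0.5736 = 6.54 m/s²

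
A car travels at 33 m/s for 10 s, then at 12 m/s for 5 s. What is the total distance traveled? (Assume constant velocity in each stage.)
d₁ = v₁t₁ = 33 × 10 = 330 m
d₂ = v₂t₂ = 12 × 5 = 60 m
d_total = 330 + 60 = 390 m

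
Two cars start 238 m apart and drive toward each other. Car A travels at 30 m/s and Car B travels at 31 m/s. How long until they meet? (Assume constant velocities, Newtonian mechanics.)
Combined speed: v_combined = 30 + 31 = 61 m/s
Time to meet: t = d/61 = 238/61 = 3.9 s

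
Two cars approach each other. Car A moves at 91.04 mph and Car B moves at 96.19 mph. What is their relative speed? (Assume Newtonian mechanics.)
v_rel = v_A + v_B = 91.04 + 96.19 = 187.2 mph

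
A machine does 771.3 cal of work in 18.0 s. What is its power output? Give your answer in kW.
P = W/t = 3227 J / 18 s = 179.3 W = 0.1793 kW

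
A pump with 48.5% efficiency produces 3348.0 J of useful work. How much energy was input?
W_in = W_out/η = 3348.0/0.485 = 6903.1 J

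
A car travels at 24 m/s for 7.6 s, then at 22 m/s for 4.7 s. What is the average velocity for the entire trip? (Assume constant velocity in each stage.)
d₁ = v₁t₁ = 24 × 7.6 = 182.4 m
d₂ = v₂t₂ = 22 × 4.7 = 103.4 m
d_total = 285.8 m, t_total = 12.3 s
v_avg = d_total/t_total = 285.8/12.3 = 23.24 m/s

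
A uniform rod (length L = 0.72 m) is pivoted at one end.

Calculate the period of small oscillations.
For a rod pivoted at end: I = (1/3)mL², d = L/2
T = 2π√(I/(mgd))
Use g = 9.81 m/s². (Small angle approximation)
I/m = (1/3)L² = 0.1728 m²; d = L/2 = 0.36 m
T = 2π√(I/(mgd)) = 2π√(0.1728/(9.81×0.36)) = 1.39 s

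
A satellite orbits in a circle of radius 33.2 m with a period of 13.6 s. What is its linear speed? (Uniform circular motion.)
v = 2πr/T = 2π×33.2/13.6 = 15.34 m/s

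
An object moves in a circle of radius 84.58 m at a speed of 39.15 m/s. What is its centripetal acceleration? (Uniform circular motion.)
a_c = v²/r = 39.15²/84.58 = 1532.72/84.58 = 18.12 m/s²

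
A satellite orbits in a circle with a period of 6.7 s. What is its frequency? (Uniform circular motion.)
f = 1/T = 1/6.7 = 0.1493 Hz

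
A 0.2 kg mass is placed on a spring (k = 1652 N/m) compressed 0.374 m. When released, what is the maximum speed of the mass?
½kx² = ½mv² → v = x√(k/m) = 0.374×√(1652/0.2) = 33.99 m/s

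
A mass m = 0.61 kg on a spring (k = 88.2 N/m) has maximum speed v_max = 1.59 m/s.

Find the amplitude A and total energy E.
½mv²_max = ½kA² → A = v_max√(m/k) = 1.59×√(0.61/88.2) = 0.1322 m = 13.22 cm
E = ½mv²_max = ½×0.61×1.59² = 0.7711 J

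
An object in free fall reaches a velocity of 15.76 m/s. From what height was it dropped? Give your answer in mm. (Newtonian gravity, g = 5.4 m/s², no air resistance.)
h = v²/(2g) (with unit conversion) = 23000.0 mm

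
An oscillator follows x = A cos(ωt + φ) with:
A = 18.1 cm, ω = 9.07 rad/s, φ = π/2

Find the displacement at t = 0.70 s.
x = A cos(ωt + φ) = 18.1×cos(9.07×0.7 + π/2) = -1.19 cm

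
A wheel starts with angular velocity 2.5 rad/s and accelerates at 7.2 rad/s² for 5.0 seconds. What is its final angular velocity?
ω = ω₀ + αt = 2.5 + 7.2 × 5.0 = 38.5 rad/s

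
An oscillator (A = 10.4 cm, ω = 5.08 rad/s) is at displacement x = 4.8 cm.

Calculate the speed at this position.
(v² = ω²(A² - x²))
v = ω√(A² − x²) = 5.08×√(0.104² − 0.048²) = 0.4687 m/s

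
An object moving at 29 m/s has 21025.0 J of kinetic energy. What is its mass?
KE = ½mv² → m = 2KE/v² = 2×21025.0/29² = 50.0 kg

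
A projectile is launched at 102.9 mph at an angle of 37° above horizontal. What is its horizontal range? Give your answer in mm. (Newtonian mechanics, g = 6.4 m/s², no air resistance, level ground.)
R = v₀² sin(2θ) / g (with unit conversion) = 317800.0 mm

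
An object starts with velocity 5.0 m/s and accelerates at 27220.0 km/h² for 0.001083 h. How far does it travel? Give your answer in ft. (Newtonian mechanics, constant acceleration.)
d = v₀t + ½at² (with unit conversion) = 116.3 ft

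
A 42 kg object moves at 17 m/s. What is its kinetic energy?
KE = ½mv² = ½×42×17² = 6069.0 J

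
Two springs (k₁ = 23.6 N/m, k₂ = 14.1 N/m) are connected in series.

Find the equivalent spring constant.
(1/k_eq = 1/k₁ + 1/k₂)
1/k_eq = 1/23.6 + 1/14.1 = 0.11329; k_eq = 8.827 N/m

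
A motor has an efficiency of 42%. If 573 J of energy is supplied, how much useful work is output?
W_out = η × W_in = 0.42 × 573 = 240.66 J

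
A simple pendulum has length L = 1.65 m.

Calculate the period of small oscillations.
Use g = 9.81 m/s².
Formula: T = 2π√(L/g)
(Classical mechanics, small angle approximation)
T = 2π√(L/g) = 2π√(1.65/9.81) = 2.577 s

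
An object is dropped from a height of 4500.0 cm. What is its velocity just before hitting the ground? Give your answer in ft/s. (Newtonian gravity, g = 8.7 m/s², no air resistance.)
v = √(2gh) (with unit conversion) = 91.8 ft/s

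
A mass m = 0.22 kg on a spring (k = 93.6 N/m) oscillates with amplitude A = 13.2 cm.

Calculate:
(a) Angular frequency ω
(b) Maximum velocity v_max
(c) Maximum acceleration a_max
ω = √(k/m) = √(93.6/0.22) = 20.63 rad/s
v_max = ωA = 20.63×0.132 = 2.723 m/s
a_max = ω²A = 20.63²×0.132 = 56.16 m/s²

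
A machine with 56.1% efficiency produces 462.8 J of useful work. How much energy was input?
W_in = W_out/η = 462.8/0.561 = 824.96 J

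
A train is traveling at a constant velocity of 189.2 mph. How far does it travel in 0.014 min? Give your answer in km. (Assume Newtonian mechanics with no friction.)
d = vt (with unit conversion) = 0.07105 km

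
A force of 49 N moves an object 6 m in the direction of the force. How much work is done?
W = Fd = 49×6 = 294.0 J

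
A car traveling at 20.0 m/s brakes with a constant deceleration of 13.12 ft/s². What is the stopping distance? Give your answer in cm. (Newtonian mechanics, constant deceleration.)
d = v₀² / (2a) (with unit conversion) = 5001.0 cm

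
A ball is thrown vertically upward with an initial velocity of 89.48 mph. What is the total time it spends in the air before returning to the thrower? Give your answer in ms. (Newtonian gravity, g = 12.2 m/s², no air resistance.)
t_total = 2v₀/g (with unit conversion) = 6558.0 ms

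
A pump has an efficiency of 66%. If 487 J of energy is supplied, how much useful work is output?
W_out = η × W_in = 0.66 × 487 = 321.42 J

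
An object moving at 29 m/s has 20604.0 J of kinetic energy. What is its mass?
KE = ½mv² → m = 2KE/v² = 2×20604.0/29² = 49.0 kg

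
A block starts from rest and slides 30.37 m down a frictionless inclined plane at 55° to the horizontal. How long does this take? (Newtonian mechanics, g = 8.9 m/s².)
a = g sin(θ) = 8.9 × sin(55°) = 7.29 m/s²
t = √(2d/a) = √(2 × 30.37 / 7.29) = 2.89 s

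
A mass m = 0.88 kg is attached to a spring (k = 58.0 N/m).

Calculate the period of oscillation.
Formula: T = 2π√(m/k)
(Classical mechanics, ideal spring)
T = 2π√(m/k) = 2π√(0.88/58.0) = 0.7739 s; f = 1/T = 1.292 Hz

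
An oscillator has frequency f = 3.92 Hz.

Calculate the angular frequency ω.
ω = 2πf = 2π×3.92 = 24.63 rad/s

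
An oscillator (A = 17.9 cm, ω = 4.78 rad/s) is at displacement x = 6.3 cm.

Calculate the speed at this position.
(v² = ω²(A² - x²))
v = ω√(A² − x²) = 4.78×√(0.179² − 0.063²) = 0.8009 m/s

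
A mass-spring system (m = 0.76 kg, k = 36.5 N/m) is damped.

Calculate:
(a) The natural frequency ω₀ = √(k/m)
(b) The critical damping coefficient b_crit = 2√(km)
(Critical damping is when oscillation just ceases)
ω₀ = √(k/m) = √(36.5/0.76) = 6.93 rad/s
b_crit = 2√(km) = 2√(36.5×0.76) = 10.53 kg/s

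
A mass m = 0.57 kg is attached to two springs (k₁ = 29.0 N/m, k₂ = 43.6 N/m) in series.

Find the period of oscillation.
k_eq = k₁k₂/(k₁+k₂) = 17.42 N/m
T = 2π√(m/k_eq) = 2π√(0.57/17.42) = 1.137 s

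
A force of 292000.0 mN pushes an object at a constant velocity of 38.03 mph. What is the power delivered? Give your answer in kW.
P = Fv = 292 N × 17 m/s = 4964 W = 4.964 kW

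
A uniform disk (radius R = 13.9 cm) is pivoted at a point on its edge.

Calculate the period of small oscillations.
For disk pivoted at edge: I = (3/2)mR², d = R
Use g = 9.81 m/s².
I/m = (3/2)R² = 0.02898 m²; d = R = 0.139 m
T = 2π√((3/2)R²/(gR)) = 2π√(3R/(2g)) = 0.916 s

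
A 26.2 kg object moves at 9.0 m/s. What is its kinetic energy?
KE = ½mv² = ½×26.2×9.0² = 1061.1 J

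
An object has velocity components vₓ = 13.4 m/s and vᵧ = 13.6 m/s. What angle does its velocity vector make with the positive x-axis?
θ = arctan(vᵧ/vₓ) = arctan(13.6/13.4) = 45.42°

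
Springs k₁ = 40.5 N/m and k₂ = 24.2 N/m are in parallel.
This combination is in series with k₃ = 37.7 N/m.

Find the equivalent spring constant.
k₁₂ = k₁ + k₂ = 64.7 N/m (parallel)
1/k_eq = 1/k₁₂ + 1/k₃ → k_eq = 23.82 N/m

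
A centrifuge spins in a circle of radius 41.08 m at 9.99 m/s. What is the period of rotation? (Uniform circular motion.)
T = 2πr/v = 2π×41.08/9.99 = 25.84 s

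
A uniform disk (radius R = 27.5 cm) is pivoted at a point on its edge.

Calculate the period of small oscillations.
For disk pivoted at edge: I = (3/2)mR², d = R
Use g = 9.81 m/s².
I/m = (3/2)R² = 0.1134 m²; d = R = 0.275 m
T = 2π√((3/2)R²/(gR)) = 2π√(3R/(2g)) = 1.288 s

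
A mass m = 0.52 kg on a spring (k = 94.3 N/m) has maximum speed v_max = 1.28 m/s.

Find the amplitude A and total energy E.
½mv²_max = ½kA² → A = v_max√(m/k) = 1.28×√(0.52/94.3) = 0.09505 m = 9.505 cm
E = ½mv²_max = ½×0.52×1.28² = 0.426 J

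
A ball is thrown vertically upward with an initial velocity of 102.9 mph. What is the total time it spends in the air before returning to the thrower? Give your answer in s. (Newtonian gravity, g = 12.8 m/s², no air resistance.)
t_total = 2v₀/g (with unit conversion) = 7.188 s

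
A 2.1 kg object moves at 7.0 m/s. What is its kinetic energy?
KE = ½mv² = ½×2.1×7.0² = 51.45 J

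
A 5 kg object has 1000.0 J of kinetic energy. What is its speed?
KE = ½mv² → v = √(2KE/m) = √(2×1000.0/5) = 20.0 m/s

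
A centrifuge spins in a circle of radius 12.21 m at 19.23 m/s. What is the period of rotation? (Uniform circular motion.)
T = 2πr/v = 2π×12.21/19.23 = 3.99 s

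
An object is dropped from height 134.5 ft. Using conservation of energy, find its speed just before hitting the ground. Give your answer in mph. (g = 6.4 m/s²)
mgh = ½mv² → v = √(2gh) = √(2×6.4×41) = 22.91 m/s = 51.24 mph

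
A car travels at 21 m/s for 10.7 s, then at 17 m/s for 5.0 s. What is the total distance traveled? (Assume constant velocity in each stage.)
d₁ = v₁t₁ = 21 × 10.7 = 224.7 m
d₂ = v₂t₂ = 17 × 5.0 = 85 m
d_total = 224.7 + 85 = 309.7 m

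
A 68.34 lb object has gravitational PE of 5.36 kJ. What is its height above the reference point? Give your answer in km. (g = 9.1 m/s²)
PE = mgh → h = PE/(mg) = 5360 J / (31 kg × 9.1 m/s²) = 19 m = 0.019 km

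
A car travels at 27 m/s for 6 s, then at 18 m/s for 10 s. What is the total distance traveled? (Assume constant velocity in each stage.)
d₁ = v₁t₁ = 27 × 6 = 162 m
d₂ = v₂t₂ = 18 × 10 = 180 m
d_total = 162 + 180 = 342 m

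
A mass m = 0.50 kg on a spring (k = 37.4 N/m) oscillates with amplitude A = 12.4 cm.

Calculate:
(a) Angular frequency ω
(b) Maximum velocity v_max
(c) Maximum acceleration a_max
ω = √(k/m) = √(37.4/0.5) = 8.649 rad/s
v_max = ωA = 8.649×0.124 = 1.072 m/s
a_max = ω²A = 8.649²×0.124 = 9.275 m/s²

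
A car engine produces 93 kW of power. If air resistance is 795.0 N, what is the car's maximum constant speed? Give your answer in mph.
P = Fv → v = P/F = 93000 W / 795 N = 117 m/s = 261.7 mph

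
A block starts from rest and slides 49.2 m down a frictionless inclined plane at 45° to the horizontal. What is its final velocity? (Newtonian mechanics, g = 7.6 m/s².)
a = g sin(θ) = 7.6 × sin(45°) = 5.37 m/s²
v = √(2ad) = √(2 × 5.37 × 49.2) = 23.0 m/s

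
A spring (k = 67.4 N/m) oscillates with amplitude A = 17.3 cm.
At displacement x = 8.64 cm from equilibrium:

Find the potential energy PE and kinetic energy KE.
E_total = ½kA² = ½×67.4×(0.173)² = 1.009 J
PE = ½kx² = ½×67.4×(0.0864)² = 0.2516 J
KE = E_total − PE = 0.757 J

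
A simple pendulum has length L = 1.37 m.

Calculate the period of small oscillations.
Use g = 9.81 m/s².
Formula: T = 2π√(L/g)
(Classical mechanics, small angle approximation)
T = 2π√(L/g) = 2π√(1.37/9.81) = 2.348 s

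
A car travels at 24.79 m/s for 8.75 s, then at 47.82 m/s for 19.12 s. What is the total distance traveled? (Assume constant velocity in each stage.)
d₁ = v₁t₁ = 24.79 × 8.75 = 216.912 m
d₂ = v₂t₂ = 47.82 × 19.12 = 914.318 m
d_total = 216.912 + 914.318 = 1131.23 m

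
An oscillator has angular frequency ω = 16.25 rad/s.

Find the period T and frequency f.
T = 2π/ω = 2π/16.25 = 0.3867 s; f = ω/2π = 2.586 Hz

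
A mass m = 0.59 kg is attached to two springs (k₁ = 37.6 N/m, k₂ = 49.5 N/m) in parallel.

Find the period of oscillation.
k_eq = k₁+k₂ = 87.1 N/m
T = 2π√(m/k_eq) = 2π√(0.59/87.1) = 0.5171 s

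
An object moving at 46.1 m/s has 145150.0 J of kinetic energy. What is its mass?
KE = ½mv² → m = 2KE/v² = 2×145150.0/46.1² = 136.6 kg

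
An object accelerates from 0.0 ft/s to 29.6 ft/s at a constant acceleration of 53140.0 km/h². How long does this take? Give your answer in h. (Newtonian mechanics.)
t = (v - v₀)/a (with unit conversion) = 0.0006112 h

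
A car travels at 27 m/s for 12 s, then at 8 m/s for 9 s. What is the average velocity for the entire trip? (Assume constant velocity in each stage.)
d₁ = v₁t₁ = 27 × 12 = 324 m
d₂ = v₂t₂ = 8 × 9 = 72 m
d_total = 396 m, t_total = 21 s
v_avg = d_total/t_total = 396/21 = 18.86 m/s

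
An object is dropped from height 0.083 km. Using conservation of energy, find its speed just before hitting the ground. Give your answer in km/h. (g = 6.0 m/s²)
mgh = ½mv² → v = √(2gh) = √(2×6.0×83) = 31.56 m/s = 113.6 km/h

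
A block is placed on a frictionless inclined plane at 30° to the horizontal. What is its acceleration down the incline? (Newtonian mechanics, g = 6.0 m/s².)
a = g sin(θ) = 6.0 × sin(30°) = 6.0 × 0.5 = 3.0 m/s²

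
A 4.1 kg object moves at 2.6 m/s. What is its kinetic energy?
KE = ½mv² = ½×4.1×2.6² = 13.858 J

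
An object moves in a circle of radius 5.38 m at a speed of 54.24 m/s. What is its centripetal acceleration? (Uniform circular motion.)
a_c = v²/r = 54.24²/5.38 = 2941.98/5.38 = 546.84 m/s²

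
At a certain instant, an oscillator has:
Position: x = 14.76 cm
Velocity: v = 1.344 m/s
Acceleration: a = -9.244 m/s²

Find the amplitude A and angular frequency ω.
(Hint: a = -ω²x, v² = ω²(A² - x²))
a = −ω²x → ω = √(|a|/x) = √(9.244/0.1476) = 7.914 rad/s
v² = ω²(A² − x²) → A = √(x² + v²/ω²) = √(0.1476² + 1.344²/7.914²) = 0.225 m = 22.5 cm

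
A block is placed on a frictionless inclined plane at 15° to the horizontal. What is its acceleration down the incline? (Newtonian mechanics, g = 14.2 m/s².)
a = g sin(θ) = 14.2 × sin(15°) = 14.2 × 0.2588 = 3.68 m/s²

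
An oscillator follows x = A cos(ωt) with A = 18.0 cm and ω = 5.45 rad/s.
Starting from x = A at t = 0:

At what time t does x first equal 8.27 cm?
cos(ωt) = x/A = 8.27/18.0 = 0.4594
ωt = arccos(0.4594) = 1.093 rad
t = 1.093/5.45 = 0.2006 s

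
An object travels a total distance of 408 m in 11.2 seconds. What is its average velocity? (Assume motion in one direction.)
v_avg = Δd / Δt = 408 / 11.2 = 36.43 m/s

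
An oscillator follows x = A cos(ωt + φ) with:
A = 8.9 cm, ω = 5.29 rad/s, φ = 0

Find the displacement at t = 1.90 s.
x = A cos(ωt + φ) = 8.9×cos(5.29×1.9 + 0) = -7.211 cm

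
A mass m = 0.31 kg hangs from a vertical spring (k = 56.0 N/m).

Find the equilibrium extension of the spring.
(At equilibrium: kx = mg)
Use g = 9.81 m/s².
x_eq = mg/k = 0.31×9.81/56.0 = 0.05431 m = 5.431 cm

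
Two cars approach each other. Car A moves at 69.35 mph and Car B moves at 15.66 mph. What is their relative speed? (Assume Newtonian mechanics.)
v_rel = v_A + v_B = 69.35 + 15.66 = 85.01 mph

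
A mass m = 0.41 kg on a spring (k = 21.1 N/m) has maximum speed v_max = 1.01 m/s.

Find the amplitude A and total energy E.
½mv²_max = ½kA² → A = v_max√(m/k) = 1.01×√(0.41/21.1) = 0.1408 m = 14.08 cm
E = ½mv²_max = ½×0.41×1.01² = 0.2091 J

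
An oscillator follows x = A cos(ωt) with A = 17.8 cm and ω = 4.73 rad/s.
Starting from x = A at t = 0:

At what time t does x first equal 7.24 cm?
cos(ωt) = x/A = 7.24/17.8 = 0.4067
ωt = arccos(0.4067) = 1.152 rad
t = 1.152/4.73 = 0.2435 s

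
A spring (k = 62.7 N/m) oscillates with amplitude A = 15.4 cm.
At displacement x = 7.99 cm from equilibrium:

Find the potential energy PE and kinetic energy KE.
E_total = ½kA² = ½×62.7×(0.154)² = 0.7435 J
PE = ½kx² = ½×62.7×(0.0799)² = 0.2001 J
KE = E_total − PE = 0.5434 J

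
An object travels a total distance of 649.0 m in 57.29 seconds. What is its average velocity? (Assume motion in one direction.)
v_avg = Δd / Δt = 649.0 / 57.29 = 11.33 m/s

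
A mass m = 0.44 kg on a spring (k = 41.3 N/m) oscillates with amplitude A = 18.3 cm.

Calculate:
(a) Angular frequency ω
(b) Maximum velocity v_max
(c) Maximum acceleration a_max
ω = √(k/m) = √(41.3/0.44) = 9.688 rad/s
v_max = ωA = 9.688×0.183 = 1.773 m/s
a_max = ω²A = 9.688²×0.183 = 17.18 m/s²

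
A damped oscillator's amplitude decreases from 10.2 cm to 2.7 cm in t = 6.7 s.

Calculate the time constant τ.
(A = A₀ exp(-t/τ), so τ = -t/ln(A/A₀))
A/A₀ = 2.7/10.2 = 0.2647; ln(A/A₀) = -1.329
τ = −t/ln(A/A₀) = −6.7/-1.329 = 5.041 s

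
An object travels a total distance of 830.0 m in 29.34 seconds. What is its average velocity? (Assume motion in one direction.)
v_avg = Δd / Δt = 830.0 / 29.34 = 28.29 m/s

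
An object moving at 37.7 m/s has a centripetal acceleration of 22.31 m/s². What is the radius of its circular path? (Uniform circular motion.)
r = v²/a_c = 37.7²/22.31 = 63.71 m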